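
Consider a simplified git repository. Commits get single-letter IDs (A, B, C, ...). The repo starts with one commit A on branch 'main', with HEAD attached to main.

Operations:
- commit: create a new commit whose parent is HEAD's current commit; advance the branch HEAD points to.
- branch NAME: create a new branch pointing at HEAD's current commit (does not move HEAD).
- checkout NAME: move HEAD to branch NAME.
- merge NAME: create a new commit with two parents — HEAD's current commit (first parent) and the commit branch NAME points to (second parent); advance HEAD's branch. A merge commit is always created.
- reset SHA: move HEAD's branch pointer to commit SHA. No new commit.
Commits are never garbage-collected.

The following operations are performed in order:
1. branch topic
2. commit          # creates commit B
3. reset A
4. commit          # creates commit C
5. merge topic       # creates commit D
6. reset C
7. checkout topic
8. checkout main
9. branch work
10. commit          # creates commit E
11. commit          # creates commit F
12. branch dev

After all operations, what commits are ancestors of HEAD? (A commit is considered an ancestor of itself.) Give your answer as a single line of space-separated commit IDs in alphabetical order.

After op 1 (branch): HEAD=main@A [main=A topic=A]
After op 2 (commit): HEAD=main@B [main=B topic=A]
After op 3 (reset): HEAD=main@A [main=A topic=A]
After op 4 (commit): HEAD=main@C [main=C topic=A]
After op 5 (merge): HEAD=main@D [main=D topic=A]
After op 6 (reset): HEAD=main@C [main=C topic=A]
After op 7 (checkout): HEAD=topic@A [main=C topic=A]
After op 8 (checkout): HEAD=main@C [main=C topic=A]
After op 9 (branch): HEAD=main@C [main=C topic=A work=C]
After op 10 (commit): HEAD=main@E [main=E topic=A work=C]
After op 11 (commit): HEAD=main@F [main=F topic=A work=C]
After op 12 (branch): HEAD=main@F [dev=F main=F topic=A work=C]

Answer: A C E F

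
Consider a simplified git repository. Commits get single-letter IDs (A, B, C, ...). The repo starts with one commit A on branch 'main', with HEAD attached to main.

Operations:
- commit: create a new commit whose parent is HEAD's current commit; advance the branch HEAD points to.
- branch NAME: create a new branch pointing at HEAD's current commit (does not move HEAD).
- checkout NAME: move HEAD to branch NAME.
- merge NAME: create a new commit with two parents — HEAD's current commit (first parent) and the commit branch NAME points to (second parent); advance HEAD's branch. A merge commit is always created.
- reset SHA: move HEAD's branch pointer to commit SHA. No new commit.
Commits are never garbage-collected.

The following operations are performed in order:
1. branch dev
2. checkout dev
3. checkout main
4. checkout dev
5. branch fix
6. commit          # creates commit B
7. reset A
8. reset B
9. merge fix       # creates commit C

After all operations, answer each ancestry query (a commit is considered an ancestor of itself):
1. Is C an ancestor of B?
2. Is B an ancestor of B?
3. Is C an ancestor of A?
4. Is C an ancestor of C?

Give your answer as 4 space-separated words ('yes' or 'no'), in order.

After op 1 (branch): HEAD=main@A [dev=A main=A]
After op 2 (checkout): HEAD=dev@A [dev=A main=A]
After op 3 (checkout): HEAD=main@A [dev=A main=A]
After op 4 (checkout): HEAD=dev@A [dev=A main=A]
After op 5 (branch): HEAD=dev@A [dev=A fix=A main=A]
After op 6 (commit): HEAD=dev@B [dev=B fix=A main=A]
After op 7 (reset): HEAD=dev@A [dev=A fix=A main=A]
After op 8 (reset): HEAD=dev@B [dev=B fix=A main=A]
After op 9 (merge): HEAD=dev@C [dev=C fix=A main=A]
ancestors(B) = {A,B}; C in? no
ancestors(B) = {A,B}; B in? yes
ancestors(A) = {A}; C in? no
ancestors(C) = {A,B,C}; C in? yes

Answer: no yes no yes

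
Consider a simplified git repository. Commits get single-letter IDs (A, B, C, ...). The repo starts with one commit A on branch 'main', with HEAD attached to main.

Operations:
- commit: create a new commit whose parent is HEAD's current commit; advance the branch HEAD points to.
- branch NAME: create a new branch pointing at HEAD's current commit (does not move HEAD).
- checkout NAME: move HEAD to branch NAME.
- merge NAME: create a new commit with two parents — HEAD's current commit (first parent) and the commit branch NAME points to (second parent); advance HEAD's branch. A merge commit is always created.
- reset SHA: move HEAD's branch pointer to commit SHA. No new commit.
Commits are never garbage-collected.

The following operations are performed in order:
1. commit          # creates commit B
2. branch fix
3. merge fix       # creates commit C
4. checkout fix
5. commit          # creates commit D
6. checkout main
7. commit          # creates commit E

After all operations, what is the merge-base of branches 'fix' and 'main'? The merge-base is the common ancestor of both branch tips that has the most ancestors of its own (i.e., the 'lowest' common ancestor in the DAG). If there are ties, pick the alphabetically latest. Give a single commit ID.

After op 1 (commit): HEAD=main@B [main=B]
After op 2 (branch): HEAD=main@B [fix=B main=B]
After op 3 (merge): HEAD=main@C [fix=B main=C]
After op 4 (checkout): HEAD=fix@B [fix=B main=C]
After op 5 (commit): HEAD=fix@D [fix=D main=C]
After op 6 (checkout): HEAD=main@C [fix=D main=C]
After op 7 (commit): HEAD=main@E [fix=D main=E]
ancestors(fix=D): ['A', 'B', 'D']
ancestors(main=E): ['A', 'B', 'C', 'E']
common: ['A', 'B']

Answer: B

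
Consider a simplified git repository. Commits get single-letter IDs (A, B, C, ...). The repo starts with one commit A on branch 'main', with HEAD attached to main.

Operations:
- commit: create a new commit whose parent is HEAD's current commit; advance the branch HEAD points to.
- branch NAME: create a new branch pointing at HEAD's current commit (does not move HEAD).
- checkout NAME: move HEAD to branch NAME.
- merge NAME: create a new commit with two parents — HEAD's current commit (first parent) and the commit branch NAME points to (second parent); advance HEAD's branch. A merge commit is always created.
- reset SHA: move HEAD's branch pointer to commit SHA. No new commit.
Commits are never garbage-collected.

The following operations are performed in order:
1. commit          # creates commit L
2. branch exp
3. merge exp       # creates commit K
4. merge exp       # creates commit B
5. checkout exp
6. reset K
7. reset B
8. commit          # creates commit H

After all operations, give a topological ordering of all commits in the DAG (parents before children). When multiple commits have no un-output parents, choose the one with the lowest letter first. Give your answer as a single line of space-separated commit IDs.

Answer: A L K B H

Derivation:
After op 1 (commit): HEAD=main@L [main=L]
After op 2 (branch): HEAD=main@L [exp=L main=L]
After op 3 (merge): HEAD=main@K [exp=L main=K]
After op 4 (merge): HEAD=main@B [exp=L main=B]
After op 5 (checkout): HEAD=exp@L [exp=L main=B]
After op 6 (reset): HEAD=exp@K [exp=K main=B]
After op 7 (reset): HEAD=exp@B [exp=B main=B]
After op 8 (commit): HEAD=exp@H [exp=H main=B]
commit A: parents=[]
commit B: parents=['K', 'L']
commit H: parents=['B']
commit K: parents=['L', 'L']
commit L: parents=['A']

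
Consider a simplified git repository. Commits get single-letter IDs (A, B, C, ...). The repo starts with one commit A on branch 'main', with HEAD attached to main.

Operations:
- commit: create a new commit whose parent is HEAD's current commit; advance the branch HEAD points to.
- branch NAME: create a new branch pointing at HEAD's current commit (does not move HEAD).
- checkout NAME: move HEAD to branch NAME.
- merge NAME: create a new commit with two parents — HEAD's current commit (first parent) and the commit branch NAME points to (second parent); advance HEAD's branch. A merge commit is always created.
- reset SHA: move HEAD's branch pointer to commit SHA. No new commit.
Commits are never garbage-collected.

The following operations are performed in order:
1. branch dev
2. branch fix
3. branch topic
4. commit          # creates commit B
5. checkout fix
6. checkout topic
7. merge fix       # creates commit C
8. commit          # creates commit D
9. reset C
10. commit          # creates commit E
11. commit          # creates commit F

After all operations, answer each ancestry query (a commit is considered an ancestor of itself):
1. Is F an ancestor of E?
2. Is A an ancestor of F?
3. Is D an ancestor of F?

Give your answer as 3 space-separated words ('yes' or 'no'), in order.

Answer: no yes no

Derivation:
After op 1 (branch): HEAD=main@A [dev=A main=A]
After op 2 (branch): HEAD=main@A [dev=A fix=A main=A]
After op 3 (branch): HEAD=main@A [dev=A fix=A main=A topic=A]
After op 4 (commit): HEAD=main@B [dev=A fix=A main=B topic=A]
After op 5 (checkout): HEAD=fix@A [dev=A fix=A main=B topic=A]
After op 6 (checkout): HEAD=topic@A [dev=A fix=A main=B topic=A]
After op 7 (merge): HEAD=topic@C [dev=A fix=A main=B topic=C]
After op 8 (commit): HEAD=topic@D [dev=A fix=A main=B topic=D]
After op 9 (reset): HEAD=topic@C [dev=A fix=A main=B topic=C]
After op 10 (commit): HEAD=topic@E [dev=A fix=A main=B topic=E]
After op 11 (commit): HEAD=topic@F [dev=A fix=A main=B topic=F]
ancestors(E) = {A,C,E}; F in? no
ancestors(F) = {A,C,E,F}; A in? yes
ancestors(F) = {A,C,E,F}; D in? no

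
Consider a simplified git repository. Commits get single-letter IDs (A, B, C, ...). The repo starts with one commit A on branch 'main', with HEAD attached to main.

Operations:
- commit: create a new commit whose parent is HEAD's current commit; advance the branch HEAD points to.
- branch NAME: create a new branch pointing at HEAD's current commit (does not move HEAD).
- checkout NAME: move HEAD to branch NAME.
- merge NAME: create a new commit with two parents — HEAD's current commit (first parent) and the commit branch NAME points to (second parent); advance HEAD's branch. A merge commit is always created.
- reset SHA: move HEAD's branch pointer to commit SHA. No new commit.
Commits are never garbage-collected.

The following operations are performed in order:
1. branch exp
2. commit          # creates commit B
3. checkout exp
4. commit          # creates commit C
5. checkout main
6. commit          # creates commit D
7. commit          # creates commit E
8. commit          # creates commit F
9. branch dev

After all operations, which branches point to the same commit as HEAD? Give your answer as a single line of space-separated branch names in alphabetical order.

After op 1 (branch): HEAD=main@A [exp=A main=A]
After op 2 (commit): HEAD=main@B [exp=A main=B]
After op 3 (checkout): HEAD=exp@A [exp=A main=B]
After op 4 (commit): HEAD=exp@C [exp=C main=B]
After op 5 (checkout): HEAD=main@B [exp=C main=B]
After op 6 (commit): HEAD=main@D [exp=C main=D]
After op 7 (commit): HEAD=main@E [exp=C main=E]
After op 8 (commit): HEAD=main@F [exp=C main=F]
After op 9 (branch): HEAD=main@F [dev=F exp=C main=F]

Answer: dev main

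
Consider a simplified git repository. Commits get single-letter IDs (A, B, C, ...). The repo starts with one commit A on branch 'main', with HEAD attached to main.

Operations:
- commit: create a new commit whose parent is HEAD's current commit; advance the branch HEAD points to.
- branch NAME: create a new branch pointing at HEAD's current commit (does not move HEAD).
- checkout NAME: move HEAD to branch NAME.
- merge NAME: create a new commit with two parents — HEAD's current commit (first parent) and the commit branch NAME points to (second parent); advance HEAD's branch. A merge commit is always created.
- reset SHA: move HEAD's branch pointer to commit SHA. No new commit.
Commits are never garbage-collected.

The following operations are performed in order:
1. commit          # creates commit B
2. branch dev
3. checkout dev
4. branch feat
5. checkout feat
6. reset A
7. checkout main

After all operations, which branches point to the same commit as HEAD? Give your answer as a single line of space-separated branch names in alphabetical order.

After op 1 (commit): HEAD=main@B [main=B]
After op 2 (branch): HEAD=main@B [dev=B main=B]
After op 3 (checkout): HEAD=dev@B [dev=B main=B]
After op 4 (branch): HEAD=dev@B [dev=B feat=B main=B]
After op 5 (checkout): HEAD=feat@B [dev=B feat=B main=B]
After op 6 (reset): HEAD=feat@A [dev=B feat=A main=B]
After op 7 (checkout): HEAD=main@B [dev=B feat=A main=B]

Answer: dev main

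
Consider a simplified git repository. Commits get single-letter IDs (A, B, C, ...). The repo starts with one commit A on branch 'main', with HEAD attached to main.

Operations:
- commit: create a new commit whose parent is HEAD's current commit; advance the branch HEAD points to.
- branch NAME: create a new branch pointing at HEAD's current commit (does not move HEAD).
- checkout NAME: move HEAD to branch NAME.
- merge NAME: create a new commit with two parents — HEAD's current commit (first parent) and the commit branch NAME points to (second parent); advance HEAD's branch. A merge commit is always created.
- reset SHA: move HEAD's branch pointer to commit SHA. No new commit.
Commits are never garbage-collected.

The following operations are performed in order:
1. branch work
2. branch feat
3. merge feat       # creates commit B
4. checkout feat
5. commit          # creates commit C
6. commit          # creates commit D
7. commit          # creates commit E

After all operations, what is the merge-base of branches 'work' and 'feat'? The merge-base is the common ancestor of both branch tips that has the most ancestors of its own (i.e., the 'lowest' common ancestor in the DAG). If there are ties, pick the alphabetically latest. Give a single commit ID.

After op 1 (branch): HEAD=main@A [main=A work=A]
After op 2 (branch): HEAD=main@A [feat=A main=A work=A]
After op 3 (merge): HEAD=main@B [feat=A main=B work=A]
After op 4 (checkout): HEAD=feat@A [feat=A main=B work=A]
After op 5 (commit): HEAD=feat@C [feat=C main=B work=A]
After op 6 (commit): HEAD=feat@D [feat=D main=B work=A]
After op 7 (commit): HEAD=feat@E [feat=E main=B work=A]
ancestors(work=A): ['A']
ancestors(feat=E): ['A', 'C', 'D', 'E']
common: ['A']

Answer: A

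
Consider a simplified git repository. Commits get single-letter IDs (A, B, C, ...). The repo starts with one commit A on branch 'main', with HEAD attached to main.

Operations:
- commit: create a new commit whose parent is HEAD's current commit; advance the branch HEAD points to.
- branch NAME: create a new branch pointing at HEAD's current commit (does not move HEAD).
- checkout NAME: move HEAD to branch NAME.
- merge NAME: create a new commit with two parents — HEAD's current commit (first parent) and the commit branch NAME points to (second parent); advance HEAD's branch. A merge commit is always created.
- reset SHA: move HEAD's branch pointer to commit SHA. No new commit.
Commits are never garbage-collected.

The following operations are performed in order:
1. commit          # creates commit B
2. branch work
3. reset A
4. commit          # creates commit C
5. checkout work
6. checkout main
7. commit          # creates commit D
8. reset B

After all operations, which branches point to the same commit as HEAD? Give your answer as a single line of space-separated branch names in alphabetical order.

Answer: main work

Derivation:
After op 1 (commit): HEAD=main@B [main=B]
After op 2 (branch): HEAD=main@B [main=B work=B]
After op 3 (reset): HEAD=main@A [main=A work=B]
After op 4 (commit): HEAD=main@C [main=C work=B]
After op 5 (checkout): HEAD=work@B [main=C work=B]
After op 6 (checkout): HEAD=main@C [main=C work=B]
After op 7 (commit): HEAD=main@D [main=D work=B]
After op 8 (reset): HEAD=main@B [main=B work=B]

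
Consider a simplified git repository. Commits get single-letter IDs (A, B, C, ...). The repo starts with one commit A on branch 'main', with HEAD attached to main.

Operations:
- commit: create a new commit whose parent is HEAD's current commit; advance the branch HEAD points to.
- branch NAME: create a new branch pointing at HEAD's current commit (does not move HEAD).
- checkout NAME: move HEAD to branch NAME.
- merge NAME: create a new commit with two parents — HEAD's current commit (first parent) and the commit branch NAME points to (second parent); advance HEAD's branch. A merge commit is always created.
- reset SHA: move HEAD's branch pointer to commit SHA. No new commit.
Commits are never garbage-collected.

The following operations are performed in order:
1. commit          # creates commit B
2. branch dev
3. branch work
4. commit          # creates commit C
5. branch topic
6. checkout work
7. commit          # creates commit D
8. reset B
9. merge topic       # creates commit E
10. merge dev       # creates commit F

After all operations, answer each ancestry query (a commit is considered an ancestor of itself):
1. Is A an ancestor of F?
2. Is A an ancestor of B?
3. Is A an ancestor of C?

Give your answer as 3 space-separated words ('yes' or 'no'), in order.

After op 1 (commit): HEAD=main@B [main=B]
After op 2 (branch): HEAD=main@B [dev=B main=B]
After op 3 (branch): HEAD=main@B [dev=B main=B work=B]
After op 4 (commit): HEAD=main@C [dev=B main=C work=B]
After op 5 (branch): HEAD=main@C [dev=B main=C topic=C work=B]
After op 6 (checkout): HEAD=work@B [dev=B main=C topic=C work=B]
After op 7 (commit): HEAD=work@D [dev=B main=C topic=C work=D]
After op 8 (reset): HEAD=work@B [dev=B main=C topic=C work=B]
After op 9 (merge): HEAD=work@E [dev=B main=C topic=C work=E]
After op 10 (merge): HEAD=work@F [dev=B main=C topic=C work=F]
ancestors(F) = {A,B,C,E,F}; A in? yes
ancestors(B) = {A,B}; A in? yes
ancestors(C) = {A,B,C}; A in? yes

Answer: yes yes yes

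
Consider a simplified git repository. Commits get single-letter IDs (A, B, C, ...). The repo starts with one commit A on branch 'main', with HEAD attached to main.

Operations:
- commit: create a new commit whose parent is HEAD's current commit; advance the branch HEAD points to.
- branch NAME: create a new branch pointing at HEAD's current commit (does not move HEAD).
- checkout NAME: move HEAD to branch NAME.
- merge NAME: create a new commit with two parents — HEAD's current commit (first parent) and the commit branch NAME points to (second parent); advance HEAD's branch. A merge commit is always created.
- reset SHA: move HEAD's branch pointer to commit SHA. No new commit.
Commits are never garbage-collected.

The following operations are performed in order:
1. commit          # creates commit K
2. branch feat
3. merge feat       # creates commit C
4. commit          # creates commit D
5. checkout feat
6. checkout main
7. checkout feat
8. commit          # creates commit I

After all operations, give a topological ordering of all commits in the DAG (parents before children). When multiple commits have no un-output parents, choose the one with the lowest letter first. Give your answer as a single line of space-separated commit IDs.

After op 1 (commit): HEAD=main@K [main=K]
After op 2 (branch): HEAD=main@K [feat=K main=K]
After op 3 (merge): HEAD=main@C [feat=K main=C]
After op 4 (commit): HEAD=main@D [feat=K main=D]
After op 5 (checkout): HEAD=feat@K [feat=K main=D]
After op 6 (checkout): HEAD=main@D [feat=K main=D]
After op 7 (checkout): HEAD=feat@K [feat=K main=D]
After op 8 (commit): HEAD=feat@I [feat=I main=D]
commit A: parents=[]
commit C: parents=['K', 'K']
commit D: parents=['C']
commit I: parents=['K']
commit K: parents=['A']

Answer: A K C D I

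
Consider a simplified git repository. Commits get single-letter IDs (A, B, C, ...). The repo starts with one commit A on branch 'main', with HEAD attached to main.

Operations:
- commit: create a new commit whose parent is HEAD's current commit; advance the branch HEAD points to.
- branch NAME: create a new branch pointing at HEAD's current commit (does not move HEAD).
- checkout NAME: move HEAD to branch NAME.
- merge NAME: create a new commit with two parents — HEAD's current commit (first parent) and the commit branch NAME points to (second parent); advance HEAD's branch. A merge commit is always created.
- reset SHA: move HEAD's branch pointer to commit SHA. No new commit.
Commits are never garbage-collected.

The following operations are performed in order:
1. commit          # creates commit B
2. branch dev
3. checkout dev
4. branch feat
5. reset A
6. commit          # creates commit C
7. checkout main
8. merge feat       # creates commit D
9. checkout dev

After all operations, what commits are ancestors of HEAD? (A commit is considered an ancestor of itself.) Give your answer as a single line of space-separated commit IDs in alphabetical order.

Answer: A C

Derivation:
After op 1 (commit): HEAD=main@B [main=B]
After op 2 (branch): HEAD=main@B [dev=B main=B]
After op 3 (checkout): HEAD=dev@B [dev=B main=B]
After op 4 (branch): HEAD=dev@B [dev=B feat=B main=B]
After op 5 (reset): HEAD=dev@A [dev=A feat=B main=B]
After op 6 (commit): HEAD=dev@C [dev=C feat=B main=B]
After op 7 (checkout): HEAD=main@B [dev=C feat=B main=B]
After op 8 (merge): HEAD=main@D [dev=C feat=B main=D]
After op 9 (checkout): HEAD=dev@C [dev=C feat=B main=D]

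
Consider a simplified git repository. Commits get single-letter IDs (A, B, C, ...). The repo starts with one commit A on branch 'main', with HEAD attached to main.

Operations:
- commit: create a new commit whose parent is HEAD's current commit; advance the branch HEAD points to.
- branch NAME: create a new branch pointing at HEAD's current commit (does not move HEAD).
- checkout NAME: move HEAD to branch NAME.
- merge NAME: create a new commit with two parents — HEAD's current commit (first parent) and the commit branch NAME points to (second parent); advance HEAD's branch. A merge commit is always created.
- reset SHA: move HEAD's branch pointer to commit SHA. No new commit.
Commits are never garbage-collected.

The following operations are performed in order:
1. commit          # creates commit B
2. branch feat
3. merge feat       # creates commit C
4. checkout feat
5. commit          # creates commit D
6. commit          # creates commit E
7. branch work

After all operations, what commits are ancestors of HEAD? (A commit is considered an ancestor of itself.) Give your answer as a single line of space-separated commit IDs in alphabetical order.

After op 1 (commit): HEAD=main@B [main=B]
After op 2 (branch): HEAD=main@B [feat=B main=B]
After op 3 (merge): HEAD=main@C [feat=B main=C]
After op 4 (checkout): HEAD=feat@B [feat=B main=C]
After op 5 (commit): HEAD=feat@D [feat=D main=C]
After op 6 (commit): HEAD=feat@E [feat=E main=C]
After op 7 (branch): HEAD=feat@E [feat=E main=C work=E]

Answer: A B D E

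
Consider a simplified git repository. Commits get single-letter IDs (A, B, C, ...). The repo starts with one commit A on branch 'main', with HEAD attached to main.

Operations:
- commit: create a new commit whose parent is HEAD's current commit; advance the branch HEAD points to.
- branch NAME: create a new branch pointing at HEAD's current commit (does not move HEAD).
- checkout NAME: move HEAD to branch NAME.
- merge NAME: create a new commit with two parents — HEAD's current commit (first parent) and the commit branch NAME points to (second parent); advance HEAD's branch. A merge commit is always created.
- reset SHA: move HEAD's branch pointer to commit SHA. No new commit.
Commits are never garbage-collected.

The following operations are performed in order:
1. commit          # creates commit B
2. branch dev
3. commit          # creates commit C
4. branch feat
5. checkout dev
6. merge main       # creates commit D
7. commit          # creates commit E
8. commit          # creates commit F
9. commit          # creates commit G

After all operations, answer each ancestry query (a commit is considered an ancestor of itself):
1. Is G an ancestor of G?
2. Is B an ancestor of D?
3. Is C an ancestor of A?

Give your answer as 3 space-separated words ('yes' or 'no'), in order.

Answer: yes yes no

Derivation:
After op 1 (commit): HEAD=main@B [main=B]
After op 2 (branch): HEAD=main@B [dev=B main=B]
After op 3 (commit): HEAD=main@C [dev=B main=C]
After op 4 (branch): HEAD=main@C [dev=B feat=C main=C]
After op 5 (checkout): HEAD=dev@B [dev=B feat=C main=C]
After op 6 (merge): HEAD=dev@D [dev=D feat=C main=C]
After op 7 (commit): HEAD=dev@E [dev=E feat=C main=C]
After op 8 (commit): HEAD=dev@F [dev=F feat=C main=C]
After op 9 (commit): HEAD=dev@G [dev=G feat=C main=C]
ancestors(G) = {A,B,C,D,E,F,G}; G in? yes
ancestors(D) = {A,B,C,D}; B in? yes
ancestors(A) = {A}; C in? no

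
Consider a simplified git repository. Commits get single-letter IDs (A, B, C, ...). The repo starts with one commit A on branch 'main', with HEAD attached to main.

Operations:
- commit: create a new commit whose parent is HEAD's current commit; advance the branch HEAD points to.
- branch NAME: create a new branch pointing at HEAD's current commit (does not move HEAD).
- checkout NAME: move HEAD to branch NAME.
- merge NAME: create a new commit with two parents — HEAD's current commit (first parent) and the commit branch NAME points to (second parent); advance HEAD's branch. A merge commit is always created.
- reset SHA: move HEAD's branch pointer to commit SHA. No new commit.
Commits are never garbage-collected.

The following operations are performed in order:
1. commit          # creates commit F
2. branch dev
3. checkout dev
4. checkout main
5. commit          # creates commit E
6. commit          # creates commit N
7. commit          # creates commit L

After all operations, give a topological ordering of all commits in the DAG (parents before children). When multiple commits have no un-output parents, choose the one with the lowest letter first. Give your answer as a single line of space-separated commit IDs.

After op 1 (commit): HEAD=main@F [main=F]
After op 2 (branch): HEAD=main@F [dev=F main=F]
After op 3 (checkout): HEAD=dev@F [dev=F main=F]
After op 4 (checkout): HEAD=main@F [dev=F main=F]
After op 5 (commit): HEAD=main@E [dev=F main=E]
After op 6 (commit): HEAD=main@N [dev=F main=N]
After op 7 (commit): HEAD=main@L [dev=F main=L]
commit A: parents=[]
commit E: parents=['F']
commit F: parents=['A']
commit L: parents=['N']
commit N: parents=['E']

Answer: A F E N L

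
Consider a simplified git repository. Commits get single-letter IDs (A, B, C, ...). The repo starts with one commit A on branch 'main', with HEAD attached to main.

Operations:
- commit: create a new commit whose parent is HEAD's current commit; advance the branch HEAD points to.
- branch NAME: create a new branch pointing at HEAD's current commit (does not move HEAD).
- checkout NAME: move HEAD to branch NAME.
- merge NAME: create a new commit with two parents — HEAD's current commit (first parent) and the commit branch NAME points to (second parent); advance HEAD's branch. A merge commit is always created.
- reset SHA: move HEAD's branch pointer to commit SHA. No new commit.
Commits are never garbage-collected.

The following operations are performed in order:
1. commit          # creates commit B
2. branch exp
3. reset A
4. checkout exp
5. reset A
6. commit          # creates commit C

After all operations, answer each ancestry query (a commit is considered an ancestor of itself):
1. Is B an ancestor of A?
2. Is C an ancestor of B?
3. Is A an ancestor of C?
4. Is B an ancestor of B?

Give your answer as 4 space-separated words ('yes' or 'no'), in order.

After op 1 (commit): HEAD=main@B [main=B]
After op 2 (branch): HEAD=main@B [exp=B main=B]
After op 3 (reset): HEAD=main@A [exp=B main=A]
After op 4 (checkout): HEAD=exp@B [exp=B main=A]
After op 5 (reset): HEAD=exp@A [exp=A main=A]
After op 6 (commit): HEAD=exp@C [exp=C main=A]
ancestors(A) = {A}; B in? no
ancestors(B) = {A,B}; C in? no
ancestors(C) = {A,C}; A in? yes
ancestors(B) = {A,B}; B in? yes

Answer: no no yes yes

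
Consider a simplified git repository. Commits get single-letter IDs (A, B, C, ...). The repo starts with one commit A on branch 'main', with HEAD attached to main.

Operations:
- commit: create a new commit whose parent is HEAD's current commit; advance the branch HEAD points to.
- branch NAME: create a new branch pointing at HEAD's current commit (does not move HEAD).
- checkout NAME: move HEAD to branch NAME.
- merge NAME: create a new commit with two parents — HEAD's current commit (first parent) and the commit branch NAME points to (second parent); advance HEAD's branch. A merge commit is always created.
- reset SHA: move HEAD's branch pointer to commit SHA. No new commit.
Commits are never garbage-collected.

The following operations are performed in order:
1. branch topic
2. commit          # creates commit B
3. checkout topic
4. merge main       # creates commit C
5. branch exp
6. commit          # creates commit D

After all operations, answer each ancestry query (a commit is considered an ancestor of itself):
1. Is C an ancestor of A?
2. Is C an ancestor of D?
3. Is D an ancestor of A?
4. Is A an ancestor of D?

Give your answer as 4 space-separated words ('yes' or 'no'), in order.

After op 1 (branch): HEAD=main@A [main=A topic=A]
After op 2 (commit): HEAD=main@B [main=B topic=A]
After op 3 (checkout): HEAD=topic@A [main=B topic=A]
After op 4 (merge): HEAD=topic@C [main=B topic=C]
After op 5 (branch): HEAD=topic@C [exp=C main=B topic=C]
After op 6 (commit): HEAD=topic@D [exp=C main=B topic=D]
ancestors(A) = {A}; C in? no
ancestors(D) = {A,B,C,D}; C in? yes
ancestors(A) = {A}; D in? no
ancestors(D) = {A,B,C,D}; A in? yes

Answer: no yes no yes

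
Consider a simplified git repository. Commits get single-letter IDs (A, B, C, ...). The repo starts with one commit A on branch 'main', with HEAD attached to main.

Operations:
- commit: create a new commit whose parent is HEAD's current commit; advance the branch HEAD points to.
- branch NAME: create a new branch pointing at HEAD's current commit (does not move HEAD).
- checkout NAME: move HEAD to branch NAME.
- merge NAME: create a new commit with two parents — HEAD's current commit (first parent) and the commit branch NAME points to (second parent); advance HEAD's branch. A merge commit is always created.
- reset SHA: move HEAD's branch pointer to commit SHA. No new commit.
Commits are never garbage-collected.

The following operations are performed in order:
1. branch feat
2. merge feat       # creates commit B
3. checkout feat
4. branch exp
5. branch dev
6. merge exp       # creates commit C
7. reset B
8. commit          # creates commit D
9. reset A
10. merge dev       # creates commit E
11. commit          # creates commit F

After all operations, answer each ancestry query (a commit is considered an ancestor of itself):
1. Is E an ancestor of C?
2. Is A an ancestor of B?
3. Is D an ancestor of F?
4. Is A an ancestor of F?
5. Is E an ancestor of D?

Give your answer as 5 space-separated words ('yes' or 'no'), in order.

After op 1 (branch): HEAD=main@A [feat=A main=A]
After op 2 (merge): HEAD=main@B [feat=A main=B]
After op 3 (checkout): HEAD=feat@A [feat=A main=B]
After op 4 (branch): HEAD=feat@A [exp=A feat=A main=B]
After op 5 (branch): HEAD=feat@A [dev=A exp=A feat=A main=B]
After op 6 (merge): HEAD=feat@C [dev=A exp=A feat=C main=B]
After op 7 (reset): HEAD=feat@B [dev=A exp=A feat=B main=B]
After op 8 (commit): HEAD=feat@D [dev=A exp=A feat=D main=B]
After op 9 (reset): HEAD=feat@A [dev=A exp=A feat=A main=B]
After op 10 (merge): HEAD=feat@E [dev=A exp=A feat=E main=B]
After op 11 (commit): HEAD=feat@F [dev=A exp=A feat=F main=B]
ancestors(C) = {A,C}; E in? no
ancestors(B) = {A,B}; A in? yes
ancestors(F) = {A,E,F}; D in? no
ancestors(F) = {A,E,F}; A in? yes
ancestors(D) = {A,B,D}; E in? no

Answer: no yes no yes no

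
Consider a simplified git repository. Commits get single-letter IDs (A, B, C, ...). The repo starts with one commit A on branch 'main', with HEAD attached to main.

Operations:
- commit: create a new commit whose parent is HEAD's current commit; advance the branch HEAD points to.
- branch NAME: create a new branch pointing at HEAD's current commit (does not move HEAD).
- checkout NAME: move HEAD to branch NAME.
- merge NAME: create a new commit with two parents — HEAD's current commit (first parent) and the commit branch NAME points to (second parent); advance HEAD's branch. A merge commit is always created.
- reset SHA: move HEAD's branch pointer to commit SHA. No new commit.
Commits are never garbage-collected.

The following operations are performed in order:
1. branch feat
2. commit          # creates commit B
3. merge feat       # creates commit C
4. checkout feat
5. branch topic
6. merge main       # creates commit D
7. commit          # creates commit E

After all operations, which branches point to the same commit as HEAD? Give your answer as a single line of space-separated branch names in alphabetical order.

Answer: feat

Derivation:
After op 1 (branch): HEAD=main@A [feat=A main=A]
After op 2 (commit): HEAD=main@B [feat=A main=B]
After op 3 (merge): HEAD=main@C [feat=A main=C]
After op 4 (checkout): HEAD=feat@A [feat=A main=C]
After op 5 (branch): HEAD=feat@A [feat=A main=C topic=A]
After op 6 (merge): HEAD=feat@D [feat=D main=C topic=A]
After op 7 (commit): HEAD=feat@E [feat=E main=C topic=A]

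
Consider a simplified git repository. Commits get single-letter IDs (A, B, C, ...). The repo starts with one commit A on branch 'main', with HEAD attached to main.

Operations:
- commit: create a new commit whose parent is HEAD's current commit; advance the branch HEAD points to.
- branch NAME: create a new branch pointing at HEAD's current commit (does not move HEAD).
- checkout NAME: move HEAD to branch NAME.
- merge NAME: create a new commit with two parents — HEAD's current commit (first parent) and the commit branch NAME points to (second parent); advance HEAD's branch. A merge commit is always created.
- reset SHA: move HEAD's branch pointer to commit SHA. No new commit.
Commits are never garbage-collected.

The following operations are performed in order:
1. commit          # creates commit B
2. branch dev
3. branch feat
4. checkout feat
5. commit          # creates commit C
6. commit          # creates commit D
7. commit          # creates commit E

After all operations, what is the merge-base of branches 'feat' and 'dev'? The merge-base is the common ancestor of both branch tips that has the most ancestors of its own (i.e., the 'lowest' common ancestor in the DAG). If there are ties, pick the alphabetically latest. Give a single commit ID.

Answer: B

Derivation:
After op 1 (commit): HEAD=main@B [main=B]
After op 2 (branch): HEAD=main@B [dev=B main=B]
After op 3 (branch): HEAD=main@B [dev=B feat=B main=B]
After op 4 (checkout): HEAD=feat@B [dev=B feat=B main=B]
After op 5 (commit): HEAD=feat@C [dev=B feat=C main=B]
After op 6 (commit): HEAD=feat@D [dev=B feat=D main=B]
After op 7 (commit): HEAD=feat@E [dev=B feat=E main=B]
ancestors(feat=E): ['A', 'B', 'C', 'D', 'E']
ancestors(dev=B): ['A', 'B']
common: ['A', 'B']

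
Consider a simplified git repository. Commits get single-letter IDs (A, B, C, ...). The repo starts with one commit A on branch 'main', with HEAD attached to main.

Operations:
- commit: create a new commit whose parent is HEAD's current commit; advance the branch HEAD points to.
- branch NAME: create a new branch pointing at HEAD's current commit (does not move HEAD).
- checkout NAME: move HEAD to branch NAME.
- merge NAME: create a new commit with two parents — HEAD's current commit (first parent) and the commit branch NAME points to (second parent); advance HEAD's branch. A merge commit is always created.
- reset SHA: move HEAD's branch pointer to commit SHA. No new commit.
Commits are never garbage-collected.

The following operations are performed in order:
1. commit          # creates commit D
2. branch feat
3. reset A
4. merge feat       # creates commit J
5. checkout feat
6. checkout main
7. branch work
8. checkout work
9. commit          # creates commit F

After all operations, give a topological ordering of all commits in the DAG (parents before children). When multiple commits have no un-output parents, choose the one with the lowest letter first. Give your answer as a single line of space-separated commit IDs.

Answer: A D J F

Derivation:
After op 1 (commit): HEAD=main@D [main=D]
After op 2 (branch): HEAD=main@D [feat=D main=D]
After op 3 (reset): HEAD=main@A [feat=D main=A]
After op 4 (merge): HEAD=main@J [feat=D main=J]
After op 5 (checkout): HEAD=feat@D [feat=D main=J]
After op 6 (checkout): HEAD=main@J [feat=D main=J]
After op 7 (branch): HEAD=main@J [feat=D main=J work=J]
After op 8 (checkout): HEAD=work@J [feat=D main=J work=J]
After op 9 (commit): HEAD=work@F [feat=D main=J work=F]
commit A: parents=[]
commit D: parents=['A']
commit F: parents=['J']
commit J: parents=['A', 'D']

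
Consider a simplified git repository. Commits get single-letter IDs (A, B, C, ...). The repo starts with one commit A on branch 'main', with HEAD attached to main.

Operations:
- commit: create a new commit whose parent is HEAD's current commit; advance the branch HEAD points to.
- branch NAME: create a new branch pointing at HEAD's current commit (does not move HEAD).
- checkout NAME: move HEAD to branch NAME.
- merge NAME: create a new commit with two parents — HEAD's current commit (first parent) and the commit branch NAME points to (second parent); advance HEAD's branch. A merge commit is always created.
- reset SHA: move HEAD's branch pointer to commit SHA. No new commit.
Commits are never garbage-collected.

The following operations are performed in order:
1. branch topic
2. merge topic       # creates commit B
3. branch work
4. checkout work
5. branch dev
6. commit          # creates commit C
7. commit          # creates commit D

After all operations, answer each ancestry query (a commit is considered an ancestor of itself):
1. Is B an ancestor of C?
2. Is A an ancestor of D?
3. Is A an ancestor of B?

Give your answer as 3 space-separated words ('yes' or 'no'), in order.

Answer: yes yes yes

Derivation:
After op 1 (branch): HEAD=main@A [main=A topic=A]
After op 2 (merge): HEAD=main@B [main=B topic=A]
After op 3 (branch): HEAD=main@B [main=B topic=A work=B]
After op 4 (checkout): HEAD=work@B [main=B topic=A work=B]
After op 5 (branch): HEAD=work@B [dev=B main=B topic=A work=B]
After op 6 (commit): HEAD=work@C [dev=B main=B topic=A work=C]
After op 7 (commit): HEAD=work@D [dev=B main=B topic=A work=D]
ancestors(C) = {A,B,C}; B in? yes
ancestors(D) = {A,B,C,D}; A in? yes
ancestors(B) = {A,B}; A in? yes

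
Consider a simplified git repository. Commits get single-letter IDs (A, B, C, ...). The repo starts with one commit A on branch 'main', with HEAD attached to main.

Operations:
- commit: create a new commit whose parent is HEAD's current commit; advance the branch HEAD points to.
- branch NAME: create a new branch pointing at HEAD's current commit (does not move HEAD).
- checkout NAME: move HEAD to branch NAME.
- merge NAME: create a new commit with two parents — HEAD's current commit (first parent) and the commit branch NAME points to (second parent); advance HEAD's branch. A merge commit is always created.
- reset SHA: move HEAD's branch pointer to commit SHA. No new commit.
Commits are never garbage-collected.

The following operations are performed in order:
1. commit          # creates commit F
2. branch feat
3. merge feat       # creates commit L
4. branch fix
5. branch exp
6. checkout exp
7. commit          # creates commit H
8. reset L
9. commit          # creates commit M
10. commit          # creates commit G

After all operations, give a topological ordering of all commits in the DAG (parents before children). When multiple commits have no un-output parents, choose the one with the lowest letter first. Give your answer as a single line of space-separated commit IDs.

After op 1 (commit): HEAD=main@F [main=F]
After op 2 (branch): HEAD=main@F [feat=F main=F]
After op 3 (merge): HEAD=main@L [feat=F main=L]
After op 4 (branch): HEAD=main@L [feat=F fix=L main=L]
After op 5 (branch): HEAD=main@L [exp=L feat=F fix=L main=L]
After op 6 (checkout): HEAD=exp@L [exp=L feat=F fix=L main=L]
After op 7 (commit): HEAD=exp@H [exp=H feat=F fix=L main=L]
After op 8 (reset): HEAD=exp@L [exp=L feat=F fix=L main=L]
After op 9 (commit): HEAD=exp@M [exp=M feat=F fix=L main=L]
After op 10 (commit): HEAD=exp@G [exp=G feat=F fix=L main=L]
commit A: parents=[]
commit F: parents=['A']
commit G: parents=['M']
commit H: parents=['L']
commit L: parents=['F', 'F']
commit M: parents=['L']

Answer: A F L H M G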